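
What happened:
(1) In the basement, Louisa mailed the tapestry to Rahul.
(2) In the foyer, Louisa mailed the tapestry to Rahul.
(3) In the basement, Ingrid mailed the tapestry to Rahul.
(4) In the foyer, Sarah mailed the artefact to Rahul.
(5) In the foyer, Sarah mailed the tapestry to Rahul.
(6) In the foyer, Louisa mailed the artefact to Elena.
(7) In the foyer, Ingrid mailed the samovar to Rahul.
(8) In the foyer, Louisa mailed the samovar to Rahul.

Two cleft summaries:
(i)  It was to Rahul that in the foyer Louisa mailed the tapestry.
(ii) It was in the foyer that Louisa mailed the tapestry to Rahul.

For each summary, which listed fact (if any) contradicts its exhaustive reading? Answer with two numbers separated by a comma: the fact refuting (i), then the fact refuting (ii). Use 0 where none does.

(i): focus "Rahul". No fact shares Louisa as agent and the tapestry as thing and in the foyer as setting with a different recipient. 0.
(ii): focus "in the foyer". Looking for Louisa as agent and the tapestry as thing and Rahul as recipient with some other setting — fact (1) has in the basement there. Refuted.

0, 1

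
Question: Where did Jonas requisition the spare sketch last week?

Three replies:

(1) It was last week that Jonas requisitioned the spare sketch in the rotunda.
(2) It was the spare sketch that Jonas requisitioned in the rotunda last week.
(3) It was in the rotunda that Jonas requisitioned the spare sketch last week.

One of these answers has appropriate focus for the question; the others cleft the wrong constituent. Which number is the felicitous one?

3

The question word "where" targets the location.
Option (1) clefts "last week" — the time, not what was asked.
Option (2) clefts "the spare sketch" — the direct object, not what was asked.
Option (3) clefts "in the rotunda" — that matches what the question asks about.
So the congruent reply is (3).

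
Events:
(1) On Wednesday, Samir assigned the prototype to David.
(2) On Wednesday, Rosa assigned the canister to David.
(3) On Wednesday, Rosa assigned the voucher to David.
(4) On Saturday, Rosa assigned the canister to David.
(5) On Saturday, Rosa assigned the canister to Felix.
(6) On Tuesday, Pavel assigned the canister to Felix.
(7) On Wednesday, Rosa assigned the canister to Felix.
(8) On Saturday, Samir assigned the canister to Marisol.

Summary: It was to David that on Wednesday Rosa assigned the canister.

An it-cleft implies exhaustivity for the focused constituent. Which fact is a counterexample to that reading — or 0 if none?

The cleft puts "David" in focus and presupposes the open proposition with Rosa as agent and the canister as thing and on Wednesday as setting.
The exhaustive reading says no other recipient fits that background.
Fact (7) shares the background but with recipient = Felix; exhaustivity is violated.

7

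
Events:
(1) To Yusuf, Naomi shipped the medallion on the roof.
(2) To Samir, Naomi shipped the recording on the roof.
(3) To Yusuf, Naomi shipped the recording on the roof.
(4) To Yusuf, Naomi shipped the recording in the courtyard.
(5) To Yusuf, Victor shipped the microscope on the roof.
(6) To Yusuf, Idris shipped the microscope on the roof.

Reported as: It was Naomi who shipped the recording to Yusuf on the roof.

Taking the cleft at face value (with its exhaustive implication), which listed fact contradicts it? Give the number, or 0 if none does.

The cleft puts "Naomi" in focus and presupposes the open proposition with same thing, recipient, setting (the recording / Yusuf / on the roof).
Exhaustivity: Naomi is the only agent satisfying that background.
Every other fact differs from the presupposition on some backgrounded slot, so none challenges the exhaustivity.

0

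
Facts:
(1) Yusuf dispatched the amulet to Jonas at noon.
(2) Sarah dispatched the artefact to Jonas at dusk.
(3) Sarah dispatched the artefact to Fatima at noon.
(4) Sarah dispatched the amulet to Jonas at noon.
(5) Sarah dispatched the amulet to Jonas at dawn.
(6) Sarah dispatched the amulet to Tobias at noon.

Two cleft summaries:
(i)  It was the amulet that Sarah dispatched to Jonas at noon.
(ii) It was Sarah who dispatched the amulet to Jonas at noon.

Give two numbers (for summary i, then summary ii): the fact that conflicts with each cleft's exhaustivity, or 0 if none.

0, 1

Summary (i) focuses "the amulet" (the thing); background same agent, recipient, setting (Sarah / Jonas / at noon). No fact matches that background with a different thing, so 0.
Summary (ii) focuses "Sarah" (the agent); background same thing, recipient, setting (the amulet / Jonas / at noon). Fact (1) matches that background with agent = Yusuf — refutes (ii).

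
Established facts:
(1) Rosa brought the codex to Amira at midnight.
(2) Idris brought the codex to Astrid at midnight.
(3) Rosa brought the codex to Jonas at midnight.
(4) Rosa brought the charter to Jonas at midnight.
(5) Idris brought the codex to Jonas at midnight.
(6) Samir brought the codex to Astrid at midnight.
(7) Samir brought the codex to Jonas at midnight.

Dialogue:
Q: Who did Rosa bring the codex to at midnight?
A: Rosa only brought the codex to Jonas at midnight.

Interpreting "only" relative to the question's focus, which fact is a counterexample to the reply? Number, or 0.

1

Answering "Who did ... to ...?" puts focus on the recipient — here, "Jonas".
"Only" then excludes alternative recipients while the background — same agent, thing, setting (Rosa / the codex / at midnight) — is held fixed.
Fact (1) shares the background with a different recipient (Amira) — counterexample.
(Fact (4) would refute a reading with focus on the thing — but that is not what the question asks.)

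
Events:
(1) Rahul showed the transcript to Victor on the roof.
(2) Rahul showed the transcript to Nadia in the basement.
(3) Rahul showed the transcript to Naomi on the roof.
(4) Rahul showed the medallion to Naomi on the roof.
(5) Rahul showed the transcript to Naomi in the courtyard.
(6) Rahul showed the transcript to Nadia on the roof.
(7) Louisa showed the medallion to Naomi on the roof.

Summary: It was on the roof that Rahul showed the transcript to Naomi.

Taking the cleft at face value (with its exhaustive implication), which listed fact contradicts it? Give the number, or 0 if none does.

The cleft puts "on the roof" in focus and presupposes the open proposition with same agent, thing, recipient (Rahul / the transcript / Naomi).
Exhaustivity: on the roof is the only setting satisfying that background.
Fact (5) shares the background but with setting = in the courtyard; exhaustivity is violated.

5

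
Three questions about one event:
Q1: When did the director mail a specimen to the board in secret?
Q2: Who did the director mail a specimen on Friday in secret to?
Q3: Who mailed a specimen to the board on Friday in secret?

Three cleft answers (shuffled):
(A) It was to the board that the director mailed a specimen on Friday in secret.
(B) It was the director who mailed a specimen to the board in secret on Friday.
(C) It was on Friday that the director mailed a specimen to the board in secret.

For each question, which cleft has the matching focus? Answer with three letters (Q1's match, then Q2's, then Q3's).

Q1 asks about the time; cleft (C) focuses "on Friday", which is the time — so Q1 → C.
Q2 asks about the recipient; cleft (A) focuses "to the board", which is the recipient — so Q2 → A.
Q3 asks about the subject (agent); cleft (B) focuses "the director", which is the subject (agent) — so Q3 → B.
Mapping: Q1→C, Q2→A, Q3→B.

CAB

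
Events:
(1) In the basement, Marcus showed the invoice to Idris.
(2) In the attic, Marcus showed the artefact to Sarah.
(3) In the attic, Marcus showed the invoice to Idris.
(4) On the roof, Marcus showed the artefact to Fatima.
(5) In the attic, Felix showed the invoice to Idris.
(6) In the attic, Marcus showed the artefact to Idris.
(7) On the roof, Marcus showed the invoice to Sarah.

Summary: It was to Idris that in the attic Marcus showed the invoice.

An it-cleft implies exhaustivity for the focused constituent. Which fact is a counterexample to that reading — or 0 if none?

The cleft puts "Idris" in focus and presupposes the open proposition with same agent, thing, setting (Marcus / the invoice / in the attic).
Exhaustivity: Idris is the only recipient satisfying that background.
No listed fact matches the background with a different recipient. Exhaustivity holds.

0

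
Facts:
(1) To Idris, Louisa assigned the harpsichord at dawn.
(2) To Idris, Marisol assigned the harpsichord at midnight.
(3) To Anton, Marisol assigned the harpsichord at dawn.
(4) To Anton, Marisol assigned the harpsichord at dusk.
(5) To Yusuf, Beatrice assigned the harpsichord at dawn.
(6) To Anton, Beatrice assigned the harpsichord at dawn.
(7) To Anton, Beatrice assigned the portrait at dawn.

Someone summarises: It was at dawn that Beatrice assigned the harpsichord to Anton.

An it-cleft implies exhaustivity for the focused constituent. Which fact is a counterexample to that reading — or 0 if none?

0

Focus of the cleft: "at dawn" (the setting). Presupposed background: Beatrice as agent and the harpsichord as thing and Anton as recipient.
The exhaustive reading says no other setting fits that background.
Every other fact differs from the presupposition on some backgrounded slot, so none challenges the exhaustivity.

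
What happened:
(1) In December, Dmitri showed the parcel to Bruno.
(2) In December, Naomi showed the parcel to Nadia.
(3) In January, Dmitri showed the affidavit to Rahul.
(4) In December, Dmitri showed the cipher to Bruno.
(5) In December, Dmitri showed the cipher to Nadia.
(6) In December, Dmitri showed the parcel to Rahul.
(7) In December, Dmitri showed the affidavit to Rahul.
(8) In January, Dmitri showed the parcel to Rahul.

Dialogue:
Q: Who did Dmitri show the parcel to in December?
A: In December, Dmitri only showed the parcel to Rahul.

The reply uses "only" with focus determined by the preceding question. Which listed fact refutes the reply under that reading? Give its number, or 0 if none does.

The question "Who did ... to ...?" targets the recipient, so in the reply the focus falls on "Rahul".
"Only" then excludes alternative recipients while the background — Dmitri as agent and the parcel as thing and in December as setting — is held fixed.
Fact (1) keeps Dmitri as agent and the parcel as thing and in December as setting but has recipient = Bruno; that refutes the reply.
(Fact (7) would refute a reading with focus on the thing — but that is not what the question asks.)

1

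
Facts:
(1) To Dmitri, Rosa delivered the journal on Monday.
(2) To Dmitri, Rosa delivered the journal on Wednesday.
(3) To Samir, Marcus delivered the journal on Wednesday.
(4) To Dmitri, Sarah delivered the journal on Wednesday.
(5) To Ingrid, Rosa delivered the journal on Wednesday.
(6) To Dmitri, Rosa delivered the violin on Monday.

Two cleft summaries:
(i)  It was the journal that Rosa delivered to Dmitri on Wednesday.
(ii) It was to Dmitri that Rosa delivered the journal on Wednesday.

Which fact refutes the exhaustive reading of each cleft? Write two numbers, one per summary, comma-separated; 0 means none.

0, 5

Summary (i) focuses "the journal" (the thing); background agent = Rosa, recipient = Dmitri, setting = on Wednesday. No fact matches that background with a different thing, so 0.
Summary (ii) focuses "Dmitri" (the recipient); background agent = Rosa, thing = the journal, setting = on Wednesday. Fact (5) matches that background with recipient = Ingrid — refutes (ii).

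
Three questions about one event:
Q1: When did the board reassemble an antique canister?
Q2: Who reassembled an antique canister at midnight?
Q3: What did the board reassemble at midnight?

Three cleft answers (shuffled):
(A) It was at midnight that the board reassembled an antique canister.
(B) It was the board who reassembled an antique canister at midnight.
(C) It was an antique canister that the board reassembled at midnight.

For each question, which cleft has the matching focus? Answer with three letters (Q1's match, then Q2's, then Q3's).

Q1 asks about the time; cleft (A) focuses "at midnight", which is the time — so Q1 → A.
Q2 asks about the subject (agent); cleft (B) focuses "the board", which is the subject (agent) — so Q2 → B.
Q3 asks about the direct object; cleft (C) focuses "an antique canister", which is the direct object — so Q3 → C.
Mapping: Q1→A, Q2→B, Q3→C.

ABC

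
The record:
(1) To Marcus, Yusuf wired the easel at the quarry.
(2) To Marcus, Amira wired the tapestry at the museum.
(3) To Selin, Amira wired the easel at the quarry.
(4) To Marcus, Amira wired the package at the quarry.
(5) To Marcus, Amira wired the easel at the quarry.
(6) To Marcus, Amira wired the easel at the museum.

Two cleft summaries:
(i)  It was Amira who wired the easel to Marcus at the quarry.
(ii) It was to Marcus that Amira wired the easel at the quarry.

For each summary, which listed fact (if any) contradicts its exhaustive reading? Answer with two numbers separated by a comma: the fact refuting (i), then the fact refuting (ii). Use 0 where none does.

Summary (i) focuses "Amira" (the agent); background the easel as thing and Marcus as recipient and at the quarry as setting. Fact (1) matches that background with agent = Yusuf — refutes (i).
Summary (ii) focuses "Marcus" (the recipient); background Amira as agent and the easel as thing and at the quarry as setting. Fact (3) matches that background with recipient = Selin — refutes (ii).

1, 3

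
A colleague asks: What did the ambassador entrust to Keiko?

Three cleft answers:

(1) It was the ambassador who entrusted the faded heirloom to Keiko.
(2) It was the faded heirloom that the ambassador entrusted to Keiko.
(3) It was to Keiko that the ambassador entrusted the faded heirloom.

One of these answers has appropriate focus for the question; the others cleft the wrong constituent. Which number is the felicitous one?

2

The question word "what" targets the direct object.
Option (1) clefts "the ambassador" — the subject (agent), not what was asked.
Option (2) clefts "the faded heirloom" — that matches what the question asks about.
Option (3) clefts "to Keiko" — the recipient, not what was asked.
So the congruent reply is (2).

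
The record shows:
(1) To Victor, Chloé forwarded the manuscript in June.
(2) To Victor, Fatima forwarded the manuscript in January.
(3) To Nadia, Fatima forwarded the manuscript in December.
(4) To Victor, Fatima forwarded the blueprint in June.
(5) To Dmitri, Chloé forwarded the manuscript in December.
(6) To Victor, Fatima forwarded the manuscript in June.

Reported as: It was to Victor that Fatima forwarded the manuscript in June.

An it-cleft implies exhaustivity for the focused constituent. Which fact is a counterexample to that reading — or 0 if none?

0

Focus of the cleft: "Victor" (the recipient). Presupposed background: same agent, thing, setting (Fatima / the manuscript / in June).
The exhaustive reading says no other recipient fits that background.
No listed fact matches the background with a different recipient. Exhaustivity holds.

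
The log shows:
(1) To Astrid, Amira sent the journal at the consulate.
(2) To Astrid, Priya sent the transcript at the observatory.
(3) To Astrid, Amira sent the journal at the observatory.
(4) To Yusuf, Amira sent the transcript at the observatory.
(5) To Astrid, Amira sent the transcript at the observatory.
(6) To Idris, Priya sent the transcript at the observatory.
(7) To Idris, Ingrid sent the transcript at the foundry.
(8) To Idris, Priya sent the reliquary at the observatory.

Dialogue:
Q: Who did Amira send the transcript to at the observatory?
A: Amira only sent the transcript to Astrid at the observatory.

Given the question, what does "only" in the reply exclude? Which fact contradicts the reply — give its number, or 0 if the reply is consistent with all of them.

4

The question "Who did ... to ...?" targets the recipient, so in the reply the focus falls on "Astrid".
"Only" then excludes alternative recipients while the background — agent = Amira, thing = the transcript, setting = at the observatory — is held fixed.
Fact (4) keeps agent = Amira, thing = the transcript, setting = at the observatory but has recipient = Yusuf; that refutes the reply.
(Fact (3) would refute a reading with focus on the thing — but that is not what the question asks.)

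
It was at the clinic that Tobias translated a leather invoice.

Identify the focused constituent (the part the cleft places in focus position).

at the clinic

In an it-cleft "It was X that/who ...", the clefted constituent X is the focus; the that/who-clause expresses the presupposed open proposition.
Here the focus is "at the clinic". The backgrounded (presupposed) material includes "Tobias" and "a leather invoice".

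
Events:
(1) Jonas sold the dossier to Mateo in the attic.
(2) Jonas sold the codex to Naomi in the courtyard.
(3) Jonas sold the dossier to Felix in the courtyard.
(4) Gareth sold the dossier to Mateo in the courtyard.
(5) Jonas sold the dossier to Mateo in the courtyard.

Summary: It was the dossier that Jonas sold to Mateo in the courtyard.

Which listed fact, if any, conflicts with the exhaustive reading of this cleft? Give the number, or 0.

The cleft puts "the dossier" in focus and presupposes the open proposition with Jonas as agent and Mateo as recipient and in the courtyard as setting.
The exhaustive reading says no other thing fits that background.
No listed fact matches the background with a different thing. Exhaustivity holds.

0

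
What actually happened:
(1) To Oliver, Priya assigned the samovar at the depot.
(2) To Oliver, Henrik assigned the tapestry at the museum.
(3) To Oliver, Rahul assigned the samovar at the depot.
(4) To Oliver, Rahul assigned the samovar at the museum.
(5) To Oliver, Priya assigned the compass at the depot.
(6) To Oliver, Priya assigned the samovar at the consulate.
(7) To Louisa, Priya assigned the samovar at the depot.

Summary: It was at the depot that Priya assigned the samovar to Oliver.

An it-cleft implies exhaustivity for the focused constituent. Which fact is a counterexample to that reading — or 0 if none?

The cleft puts "at the depot" in focus and presupposes the open proposition with same agent, thing, recipient (Priya / the samovar / Oliver).
Exhaustivity: at the depot is the only setting satisfying that background.
Fact (6) shares the background but with setting = at the consulate; exhaustivity is violated.

6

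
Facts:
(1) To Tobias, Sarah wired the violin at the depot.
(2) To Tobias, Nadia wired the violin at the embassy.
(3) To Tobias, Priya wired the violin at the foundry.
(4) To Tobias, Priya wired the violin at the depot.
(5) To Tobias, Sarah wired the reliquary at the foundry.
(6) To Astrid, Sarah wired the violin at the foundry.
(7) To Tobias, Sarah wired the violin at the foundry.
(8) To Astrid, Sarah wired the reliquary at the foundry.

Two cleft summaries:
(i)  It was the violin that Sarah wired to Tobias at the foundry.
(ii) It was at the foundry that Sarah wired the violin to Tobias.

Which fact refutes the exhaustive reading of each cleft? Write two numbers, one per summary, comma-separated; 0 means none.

(i): focus "the violin". Looking for agent = Sarah, recipient = Tobias, setting = at the foundry with some other thing — fact (5) has the reliquary there. Refuted.
(ii): focus "at the foundry". Looking for agent = Sarah, thing = the violin, recipient = Tobias with some other setting — fact (1) has at the depot there. Refuted.

5, 1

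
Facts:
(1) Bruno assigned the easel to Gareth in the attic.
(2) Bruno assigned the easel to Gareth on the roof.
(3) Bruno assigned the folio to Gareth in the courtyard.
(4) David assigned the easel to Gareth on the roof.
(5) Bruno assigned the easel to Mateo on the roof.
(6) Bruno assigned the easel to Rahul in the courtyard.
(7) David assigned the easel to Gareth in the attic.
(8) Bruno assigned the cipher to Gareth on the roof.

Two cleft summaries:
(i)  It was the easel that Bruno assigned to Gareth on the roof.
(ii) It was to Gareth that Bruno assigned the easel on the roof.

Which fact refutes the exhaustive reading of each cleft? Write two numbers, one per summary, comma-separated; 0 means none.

Summary (i) focuses "the easel" (the thing); background same agent, recipient, setting (Bruno / Gareth / on the roof). Fact (8) matches that background with thing = the cipher — refutes (i).
Summary (ii) focuses "Gareth" (the recipient); background same agent, thing, setting (Bruno / the easel / on the roof). Fact (5) matches that background with recipient = Mateo — refutes (ii).

8, 5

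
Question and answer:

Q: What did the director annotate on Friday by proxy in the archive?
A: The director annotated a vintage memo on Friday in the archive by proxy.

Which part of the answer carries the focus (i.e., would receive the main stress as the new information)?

a vintage memo

The wh-word "what" asks about the direct object.
In the answer, "the director", "in the archive", "by proxy" and "on Friday" are given — repeated from the question.
The constituent filling the direct object gap is "a vintage memo"; that is the focus and would carry nuclear stress.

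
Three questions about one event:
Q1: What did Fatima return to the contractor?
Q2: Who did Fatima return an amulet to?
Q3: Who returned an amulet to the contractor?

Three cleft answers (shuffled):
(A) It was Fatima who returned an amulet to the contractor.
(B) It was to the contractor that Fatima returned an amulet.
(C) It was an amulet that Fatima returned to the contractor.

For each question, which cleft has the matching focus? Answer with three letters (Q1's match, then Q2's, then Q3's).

CBA

Q1 asks about the direct object; cleft (C) focuses "an amulet", which is the direct object — so Q1 → C.
Q2 asks about the recipient; cleft (B) focuses "to the contractor", which is the recipient — so Q2 → B.
Q3 asks about the subject (agent); cleft (A) focuses "Fatima", which is the subject (agent) — so Q3 → A.
Mapping: Q1→C, Q2→B, Q3→A.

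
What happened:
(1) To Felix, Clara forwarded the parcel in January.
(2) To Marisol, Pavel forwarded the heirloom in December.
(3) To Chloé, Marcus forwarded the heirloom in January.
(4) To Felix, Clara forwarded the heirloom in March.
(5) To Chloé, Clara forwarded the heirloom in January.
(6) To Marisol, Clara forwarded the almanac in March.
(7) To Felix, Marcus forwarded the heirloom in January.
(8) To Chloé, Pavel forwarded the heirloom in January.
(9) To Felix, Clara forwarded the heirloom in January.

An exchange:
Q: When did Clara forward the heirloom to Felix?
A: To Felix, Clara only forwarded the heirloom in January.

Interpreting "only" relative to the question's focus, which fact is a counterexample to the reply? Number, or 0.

The question "When did ...?" targets the setting, so in the reply the focus falls on "in January".
"Only" then excludes alternative settings while the background — agent = Clara, thing = the heirloom, recipient = Felix — is held fixed.
Fact (4) shares the background with a different setting (in March) — counterexample.
(Fact (1) would refute a reading with focus on the thing — but that is not what the question asks.)

4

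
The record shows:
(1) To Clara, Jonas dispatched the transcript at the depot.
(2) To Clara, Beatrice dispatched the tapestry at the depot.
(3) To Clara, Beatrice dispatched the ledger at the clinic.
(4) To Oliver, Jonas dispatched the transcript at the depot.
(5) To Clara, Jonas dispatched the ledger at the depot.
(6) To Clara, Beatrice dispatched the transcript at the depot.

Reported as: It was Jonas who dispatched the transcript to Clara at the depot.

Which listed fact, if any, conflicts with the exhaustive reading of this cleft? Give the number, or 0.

The cleft puts "Jonas" in focus and presupposes the open proposition with the transcript as thing and Clara as recipient and at the depot as setting.
Exhaustivity: Jonas is the only agent satisfying that background.
But fact (6) also has the transcript as thing and Clara as recipient and at the depot as setting, with agent = Beatrice — so the exhaustive reading fails.

6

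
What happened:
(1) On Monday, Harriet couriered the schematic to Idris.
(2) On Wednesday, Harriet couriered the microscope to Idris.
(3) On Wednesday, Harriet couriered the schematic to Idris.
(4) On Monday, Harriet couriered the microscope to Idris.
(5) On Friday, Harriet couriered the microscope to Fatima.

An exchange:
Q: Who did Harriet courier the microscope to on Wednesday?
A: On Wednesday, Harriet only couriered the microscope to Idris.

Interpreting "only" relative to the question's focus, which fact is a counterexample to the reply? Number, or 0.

Answering "Who did ... to ...?" puts focus on the recipient — here, "Idris".
So "only" ranges over recipients; the rest (agent = Harriet, thing = the microscope, setting = on Wednesday) is presupposed.
No listed fact shares that background with another recipient. Nothing contradicts the reply.
(Fact (3) would refute a reading with focus on the thing — but that is not what the question asks.)

0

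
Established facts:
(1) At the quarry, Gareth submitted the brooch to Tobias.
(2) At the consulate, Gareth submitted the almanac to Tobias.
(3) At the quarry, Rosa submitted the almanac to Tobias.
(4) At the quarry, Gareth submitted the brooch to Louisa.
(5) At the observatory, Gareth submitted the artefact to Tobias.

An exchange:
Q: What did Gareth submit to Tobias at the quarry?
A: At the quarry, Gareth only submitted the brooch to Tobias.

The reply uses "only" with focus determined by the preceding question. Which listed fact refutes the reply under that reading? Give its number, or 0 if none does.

The question "What did ...?" targets the thing, so in the reply the focus falls on "the brooch".
So "only" ranges over things; the rest (same agent, recipient, setting (Gareth / Tobias / at the quarry)) is presupposed.
No fact keeps same agent, recipient, setting (Gareth / Tobias / at the quarry) while changing the thing; every other fact differs on something backgrounded. The reply stands.
(Fact (4) would refute a reading with focus on the recipient — but that is not what the question asks.)

0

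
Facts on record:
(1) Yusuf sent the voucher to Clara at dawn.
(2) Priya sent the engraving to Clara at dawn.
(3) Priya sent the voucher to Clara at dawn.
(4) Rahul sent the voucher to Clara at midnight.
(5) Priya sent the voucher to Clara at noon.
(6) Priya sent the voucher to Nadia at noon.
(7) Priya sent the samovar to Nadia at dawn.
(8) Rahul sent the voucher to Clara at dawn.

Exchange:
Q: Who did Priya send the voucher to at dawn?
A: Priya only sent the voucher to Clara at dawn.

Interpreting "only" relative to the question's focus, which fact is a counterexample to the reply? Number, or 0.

0

Answering "Who did ... to ...?" puts focus on the recipient — here, "Clara".
"Only" then excludes alternative recipients while the background — Priya as agent and the voucher as thing and at dawn as setting — is held fixed.
No listed fact shares that background with another recipient. Nothing contradicts the reply.
(Fact (2) would refute a reading with focus on the thing — but that is not what the question asks.)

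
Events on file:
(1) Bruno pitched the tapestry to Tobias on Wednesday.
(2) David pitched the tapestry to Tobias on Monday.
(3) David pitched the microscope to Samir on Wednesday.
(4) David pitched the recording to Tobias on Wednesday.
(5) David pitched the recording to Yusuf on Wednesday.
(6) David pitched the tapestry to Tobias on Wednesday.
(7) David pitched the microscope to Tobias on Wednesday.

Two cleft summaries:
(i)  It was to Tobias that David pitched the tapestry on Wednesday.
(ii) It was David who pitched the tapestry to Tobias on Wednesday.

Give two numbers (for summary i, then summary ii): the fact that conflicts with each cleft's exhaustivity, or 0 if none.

Summary (i) focuses "Tobias" (the recipient); background same agent, thing, setting (David / the tapestry / on Wednesday). No fact matches that background with a different recipient, so 0.
Summary (ii) focuses "David" (the agent); background same thing, recipient, setting (the tapestry / Tobias / on Wednesday). Fact (1) matches that background with agent = Bruno — refutes (ii).

0, 1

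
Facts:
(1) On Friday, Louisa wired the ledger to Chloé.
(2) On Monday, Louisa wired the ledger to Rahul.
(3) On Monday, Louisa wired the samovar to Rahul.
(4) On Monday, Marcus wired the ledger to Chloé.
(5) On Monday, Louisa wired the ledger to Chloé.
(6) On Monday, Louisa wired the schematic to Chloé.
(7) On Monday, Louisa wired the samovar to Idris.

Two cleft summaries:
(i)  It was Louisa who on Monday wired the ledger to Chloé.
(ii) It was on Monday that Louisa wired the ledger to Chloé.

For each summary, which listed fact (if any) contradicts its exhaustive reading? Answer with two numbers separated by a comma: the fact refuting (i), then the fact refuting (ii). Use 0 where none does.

4, 1

(i): focus "Louisa". Looking for thing = the ledger, recipient = Chloé, setting = on Monday with some other agent — fact (4) has Marcus there. Refuted.
(ii): focus "on Monday". Looking for agent = Louisa, thing = the ledger, recipient = Chloé with some other setting — fact (1) has on Friday there. Refuted.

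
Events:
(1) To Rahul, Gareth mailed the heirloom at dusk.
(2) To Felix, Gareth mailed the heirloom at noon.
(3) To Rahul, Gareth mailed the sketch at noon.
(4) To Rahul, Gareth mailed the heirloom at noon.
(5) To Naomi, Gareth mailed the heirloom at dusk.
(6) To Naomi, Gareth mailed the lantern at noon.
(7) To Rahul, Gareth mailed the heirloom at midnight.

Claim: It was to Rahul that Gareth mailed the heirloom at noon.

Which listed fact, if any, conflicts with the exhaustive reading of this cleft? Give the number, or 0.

The cleft puts "Rahul" in focus and presupposes the open proposition with Gareth as agent and the heirloom as thing and at noon as setting.
Exhaustivity: Rahul is the only recipient satisfying that background.
But fact (2) also has Gareth as agent and the heirloom as thing and at noon as setting, with recipient = Felix — so the exhaustive reading fails.

2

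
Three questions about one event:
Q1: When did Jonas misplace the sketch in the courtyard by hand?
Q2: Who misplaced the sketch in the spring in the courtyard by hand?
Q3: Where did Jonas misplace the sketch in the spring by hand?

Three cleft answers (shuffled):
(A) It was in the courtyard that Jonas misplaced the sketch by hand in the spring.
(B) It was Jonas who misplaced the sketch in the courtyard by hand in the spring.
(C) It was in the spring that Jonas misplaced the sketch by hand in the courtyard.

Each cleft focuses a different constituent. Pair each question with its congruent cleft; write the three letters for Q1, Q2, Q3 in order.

Q1 asks about the time; cleft (C) focuses "in the spring", which is the time — so Q1 → C.
Q2 asks about the subject (agent); cleft (B) focuses "Jonas", which is the subject (agent) — so Q2 → B.
Q3 asks about the location; cleft (A) focuses "in the courtyard", which is the location — so Q3 → A.
Mapping: Q1→C, Q2→B, Q3→A.

CBA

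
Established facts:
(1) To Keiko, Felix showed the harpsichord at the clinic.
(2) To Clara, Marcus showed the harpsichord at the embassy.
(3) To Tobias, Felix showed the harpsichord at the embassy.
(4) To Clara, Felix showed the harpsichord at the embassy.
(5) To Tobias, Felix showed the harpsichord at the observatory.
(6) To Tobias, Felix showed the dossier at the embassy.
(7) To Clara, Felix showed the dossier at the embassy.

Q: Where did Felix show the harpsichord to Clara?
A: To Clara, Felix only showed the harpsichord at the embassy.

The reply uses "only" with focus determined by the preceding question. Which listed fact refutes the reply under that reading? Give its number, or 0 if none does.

0

Answering "Where did ...?" puts focus on the setting — here, "at the embassy".
"Only" then excludes alternative settings while the background — same agent, thing, recipient (Felix / the harpsichord / Clara) — is held fixed.
No listed fact shares that background with another setting. Nothing contradicts the reply.
(Fact (3) would refute a reading with focus on the recipient — but that is not what the question asks.)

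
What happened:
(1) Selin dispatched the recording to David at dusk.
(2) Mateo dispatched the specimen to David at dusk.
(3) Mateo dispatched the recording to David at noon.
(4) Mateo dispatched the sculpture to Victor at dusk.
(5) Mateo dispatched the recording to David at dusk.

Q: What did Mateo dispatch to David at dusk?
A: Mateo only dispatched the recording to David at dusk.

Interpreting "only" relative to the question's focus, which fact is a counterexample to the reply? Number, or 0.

Answering "What did ...?" puts focus on the thing — here, "the recording".
So "only" ranges over things; the rest (same agent, recipient, setting (Mateo / David / at dusk)) is presupposed.
Fact (2) shares the background with a different thing (the specimen) — counterexample.
(Fact (3) would refute a reading with focus on the setting — but that is not what the question asks.)

2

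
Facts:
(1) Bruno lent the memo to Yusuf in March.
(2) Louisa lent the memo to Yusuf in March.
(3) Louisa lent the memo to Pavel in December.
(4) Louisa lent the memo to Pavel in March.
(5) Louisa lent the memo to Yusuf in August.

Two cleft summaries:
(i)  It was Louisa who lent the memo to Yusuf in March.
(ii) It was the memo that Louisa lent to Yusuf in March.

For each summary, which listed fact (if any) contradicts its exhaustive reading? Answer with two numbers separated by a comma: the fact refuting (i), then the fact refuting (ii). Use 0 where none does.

1, 0

Summary (i) focuses "Louisa" (the agent); background same thing, recipient, setting (the memo / Yusuf / in March). Fact (1) matches that background with agent = Bruno — refutes (i).
Summary (ii) focuses "the memo" (the thing); background same agent, recipient, setting (Louisa / Yusuf / in March). No fact matches that background with a different thing, so 0.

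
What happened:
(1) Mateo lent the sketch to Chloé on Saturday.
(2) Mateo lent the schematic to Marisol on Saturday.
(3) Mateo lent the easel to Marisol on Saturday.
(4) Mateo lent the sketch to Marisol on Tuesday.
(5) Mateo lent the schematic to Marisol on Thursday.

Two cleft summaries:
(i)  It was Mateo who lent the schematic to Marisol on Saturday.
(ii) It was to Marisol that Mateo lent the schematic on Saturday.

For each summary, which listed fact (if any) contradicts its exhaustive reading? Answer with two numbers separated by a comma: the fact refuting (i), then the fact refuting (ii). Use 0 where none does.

Summary (i) focuses "Mateo" (the agent); background same thing, recipient, setting (the schematic / Marisol / on Saturday). No fact matches that background with a different agent, so 0.
Summary (ii) focuses "Marisol" (the recipient); background same agent, thing, setting (Mateo / the schematic / on Saturday). No fact matches that background with a different recipient, so 0.

0, 0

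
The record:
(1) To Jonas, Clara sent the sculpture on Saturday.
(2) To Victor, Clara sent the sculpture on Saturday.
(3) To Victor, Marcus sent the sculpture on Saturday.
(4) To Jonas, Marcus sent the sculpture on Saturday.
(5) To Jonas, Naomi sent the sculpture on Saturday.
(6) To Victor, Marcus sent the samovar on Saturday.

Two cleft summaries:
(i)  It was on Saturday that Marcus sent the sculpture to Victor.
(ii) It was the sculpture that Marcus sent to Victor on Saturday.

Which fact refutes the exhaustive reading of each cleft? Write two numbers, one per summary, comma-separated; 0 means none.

(i): focus "on Saturday". No fact shares agent = Marcus, thing = the sculpture, recipient = Victor with a different setting. 0.
(ii): focus "the sculpture". Looking for agent = Marcus, recipient = Victor, setting = on Saturday with some other thing — fact (6) has the samovar there. Refuted.

0, 6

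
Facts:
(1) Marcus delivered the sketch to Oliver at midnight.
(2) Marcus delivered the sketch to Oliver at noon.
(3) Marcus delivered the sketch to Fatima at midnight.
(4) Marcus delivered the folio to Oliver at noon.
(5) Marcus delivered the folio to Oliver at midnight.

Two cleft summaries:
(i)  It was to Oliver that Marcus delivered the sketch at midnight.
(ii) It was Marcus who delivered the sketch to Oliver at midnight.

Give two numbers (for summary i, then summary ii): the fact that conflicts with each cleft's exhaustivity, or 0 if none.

3, 0

(i): focus "Oliver". Looking for same agent, thing, setting (Marcus / the sketch / at midnight) with some other recipient — fact (3) has Fatima there. Refuted.
(ii): focus "Marcus". No fact shares same thing, recipient, setting (the sketch / Oliver / at midnight) with a different agent. 0.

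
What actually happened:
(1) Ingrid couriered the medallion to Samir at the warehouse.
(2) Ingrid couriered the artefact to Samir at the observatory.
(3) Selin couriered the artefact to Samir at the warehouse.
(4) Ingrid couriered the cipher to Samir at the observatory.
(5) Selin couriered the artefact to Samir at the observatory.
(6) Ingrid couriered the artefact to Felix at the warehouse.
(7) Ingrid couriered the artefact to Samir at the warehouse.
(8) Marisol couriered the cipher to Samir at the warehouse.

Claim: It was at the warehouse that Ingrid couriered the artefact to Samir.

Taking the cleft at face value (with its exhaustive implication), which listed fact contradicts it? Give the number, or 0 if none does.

Focus of the cleft: "at the warehouse" (the setting). Presupposed background: same agent, thing, recipient (Ingrid / the artefact / Samir).
Exhaustivity: at the warehouse is the only setting satisfying that background.
Fact (2) shares the background but with setting = at the observatory; exhaustivity is violated.

2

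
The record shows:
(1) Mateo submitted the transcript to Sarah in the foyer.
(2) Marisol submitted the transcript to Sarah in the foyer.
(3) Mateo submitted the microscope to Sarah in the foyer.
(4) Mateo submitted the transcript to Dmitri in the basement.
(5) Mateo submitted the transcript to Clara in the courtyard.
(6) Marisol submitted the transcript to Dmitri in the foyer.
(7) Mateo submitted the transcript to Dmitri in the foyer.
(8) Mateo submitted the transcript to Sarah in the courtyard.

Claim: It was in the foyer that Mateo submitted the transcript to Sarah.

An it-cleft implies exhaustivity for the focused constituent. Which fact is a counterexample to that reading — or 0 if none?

8

The cleft puts "in the foyer" in focus and presupposes the open proposition with same agent, thing, recipient (Mateo / the transcript / Sarah).
Exhaustivity: in the foyer is the only setting satisfying that background.
Fact (8) shares the background but with setting = in the courtyard; exhaustivity is violated.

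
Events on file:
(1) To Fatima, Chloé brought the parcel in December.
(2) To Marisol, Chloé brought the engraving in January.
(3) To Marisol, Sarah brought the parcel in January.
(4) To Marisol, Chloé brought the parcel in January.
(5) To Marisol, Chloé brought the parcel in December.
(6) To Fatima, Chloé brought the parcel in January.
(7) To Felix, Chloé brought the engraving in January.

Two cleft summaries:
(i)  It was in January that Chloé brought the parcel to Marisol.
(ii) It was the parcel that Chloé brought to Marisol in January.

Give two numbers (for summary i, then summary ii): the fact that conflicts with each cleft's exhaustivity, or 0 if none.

5, 2

Summary (i) focuses "in January" (the setting); background Chloé as agent and the parcel as thing and Marisol as recipient. Fact (5) matches that background with setting = in December — refutes (i).
Summary (ii) focuses "the parcel" (the thing); background Chloé as agent and Marisol as recipient and in January as setting. Fact (2) matches that background with thing = the engraving — refutes (ii).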